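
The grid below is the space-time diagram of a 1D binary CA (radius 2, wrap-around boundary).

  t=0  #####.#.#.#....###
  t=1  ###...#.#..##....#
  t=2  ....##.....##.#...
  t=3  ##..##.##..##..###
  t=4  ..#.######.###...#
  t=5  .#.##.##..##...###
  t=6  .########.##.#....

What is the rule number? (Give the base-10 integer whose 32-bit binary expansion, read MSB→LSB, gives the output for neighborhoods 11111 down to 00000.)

2330409301

  ##### -> #   bit 31 = 1  t=0,i=0
  ####. -> .   bit 30 = 0  t=0,i=3
  ###.# -> .   bit 29 = 0  t=0,i=4
  ###.. -> .   bit 28 = 0  t=1,i=2
  ##.## -> #   bit 27 = 1  t=3,i=6
  ##.#. -> .   bit 26 = 0  t=0,i=5
  ##..# -> #   bit 25 = 1  t=3,i=2
  ##... -> .   bit 24 = 0  t=1,i=3
  #.### -> #   bit 23 = 1  t=4,i=4
  #.##. -> #   bit 22 = 1  t=3,i=7
  #.#.# -> #   bit 21 = 1  t=0,i=6
  #.#.. -> .   bit 20 = 0  t=0,i=10
  #..## -> .   bit 19 = 0  t=1,i=10
  #..#. -> #   bit 18 = 1  t=4,i=1
  #...# -> #   bit 17 = 1  t=1,i=4
  #.... -> #   bit 16 = 1  t=0,i=12
  .#### -> .   bit 15 = 0  t=0,i=16
  .###. -> .   bit 14 = 0  t=4,i=12
  .##.# -> #   bit 13 = 1  t=2,i=12
  .##.. -> #   bit 12 = 1  t=1,i=12
  .#.## -> #   bit 11 = 1  t=4,i=3
  .#.#. -> .   bit 10 = 0  t=0,i=7
  .#..# -> .   bit 9 = 0  t=1,i=9
  .#... -> #   bit 8 = 1  t=0,i=11
  ..### -> .   bit 7 = 0  t=0,i=15
  ..##. -> #   bit 6 = 1  t=1,i=11
  ..#.# -> .   bit 5 = 0  t=1,i=6
  ..#.. -> #   bit 4 = 1  t=4,i=17
  ...## -> .   bit 3 = 0  t=0,i=14
  ...#. -> #   bit 2 = 1  t=1,i=5
  ....# -> .   bit 1 = 0  t=0,i=13
  ..... -> #   bit 0 = 1  t=2,i=0
  bits 10001010111001110011100101010101 = 2330409301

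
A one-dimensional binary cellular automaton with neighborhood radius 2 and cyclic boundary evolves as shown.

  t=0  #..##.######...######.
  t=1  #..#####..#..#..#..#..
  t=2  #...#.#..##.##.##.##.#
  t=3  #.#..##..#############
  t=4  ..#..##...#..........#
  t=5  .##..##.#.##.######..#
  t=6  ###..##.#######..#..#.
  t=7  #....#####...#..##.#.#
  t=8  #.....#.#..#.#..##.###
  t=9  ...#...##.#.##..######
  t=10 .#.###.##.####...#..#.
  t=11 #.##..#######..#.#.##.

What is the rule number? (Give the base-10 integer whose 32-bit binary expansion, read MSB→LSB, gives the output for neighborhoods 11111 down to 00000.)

1224129873

  ##### -> .   bit 31 = 0  t=0,i=8
  ####. -> #   bit 30 = 1  t=0,i=10
  ###.# -> .   bit 29 = 0  t=0,i=20
  ###.. -> .   bit 28 = 0  t=0,i=11
  ##.## -> #   bit 27 = 1  t=0,i=5
  ##.#. -> .   bit 26 = 0  t=0,i=21
  ##..# -> .   bit 25 = 0  t=1,i=8
  ##... -> .   bit 24 = 0  t=0,i=12
  #.### -> #   bit 23 = 1  t=0,i=6
  #.##. -> #   bit 22 = 1  t=2,i=12
  #.#.# -> #   bit 21 = 1  t=5,i=8
  #.#.. -> #   bit 20 = 1  t=0,i=0
  #..## -> .   bit 19 = 0  t=0,i=2
  #..#. -> #   bit 18 = 1  t=1,i=9
  #...# -> #   bit 17 = 1  t=0,i=13
  #.... -> .   bit 16 = 0  t=4,i=12
  .#### -> #   bit 15 = 1  t=0,i=7
  .###. -> .   bit 14 = 0  t=6,i=1
  .##.# -> #   bit 13 = 1  t=0,i=4
  .##.. -> #   bit 12 = 1  t=2,i=0
  .#.## -> #   bit 11 = 1  t=5,i=0
  .#.#. -> #   bit 10 = 1  t=2,i=5
  .#..# -> .   bit 9 = 0  t=0,i=1
  .#... -> #   bit 8 = 1  t=4,i=11
  ..### -> .   bit 7 = 0  t=0,i=15
  ..##. -> #   bit 6 = 1  t=0,i=3
  ..#.# -> .   bit 5 = 0  t=2,i=4
  ..#.. -> #   bit 4 = 1  t=1,i=0
  ...## -> .   bit 3 = 0  t=0,i=14
  ...#. -> .   bit 2 = 0  t=2,i=3
  ....# -> .   bit 1 = 0  t=4,i=19
  ..... -> #   bit 0 = 1  t=4,i=13
  bits 01001000111101101011110101010001 = 1224129873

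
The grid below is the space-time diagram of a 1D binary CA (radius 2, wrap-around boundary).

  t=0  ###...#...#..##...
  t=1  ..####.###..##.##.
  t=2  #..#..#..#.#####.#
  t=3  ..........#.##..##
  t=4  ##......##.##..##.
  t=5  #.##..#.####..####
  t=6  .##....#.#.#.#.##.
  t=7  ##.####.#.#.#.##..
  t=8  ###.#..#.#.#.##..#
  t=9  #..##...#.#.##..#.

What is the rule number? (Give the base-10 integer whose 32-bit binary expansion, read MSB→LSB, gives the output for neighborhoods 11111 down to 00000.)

  ##### -> #   bit 31 = 1  t=2,i=13
  ####. -> .   bit 30 = 0  t=1,i=4
  ###.# -> .   bit 29 = 0  t=1,i=5
  ###.. -> #   bit 28 = 1  t=0,i=2
  ##.## -> #   bit 27 = 1  t=1,i=6
  ##.#. -> #   bit 26 = 1  t=7,i=7
  ##..# -> .   bit 25 = 0  t=1,i=10
  ##... -> #   bit 24 = 1  t=0,i=3
  #.### -> .   bit 23 = 0  t=1,i=7
  #.##. -> #   bit 22 = 1  t=1,i=15
  #.#.# -> .   bit 21 = 0  t=6,i=9
  #.#.. -> #   bit 20 = 1  t=8,i=4
  #..## -> #   bit 19 = 1  t=0,i=12
  #..#. -> .   bit 18 = 0  t=2,i=2
  #...# -> #   bit 17 = 1  t=0,i=4
  #.... -> #   bit 16 = 1  t=3,i=1
  .#### -> #   bit 15 = 1  t=1,i=3
  .###. -> .   bit 14 = 0  t=0,i=1
  .##.# -> #   bit 13 = 1  t=1,i=13
  .##.. -> .   bit 12 = 0  t=0,i=14
  .#.## -> #   bit 11 = 1  t=2,i=10
  .#.#. -> #   bit 10 = 1  t=6,i=8
  .#..# -> .   bit 9 = 0  t=0,i=11
  .#... -> #   bit 8 = 1  t=0,i=7
  ..### -> .   bit 7 = 0  t=0,i=0
  ..##. -> #   bit 6 = 1  t=0,i=13
  ..#.# -> .   bit 5 = 0  t=2,i=9
  ..#.. -> .   bit 4 = 0  t=0,i=6
  ...## -> .   bit 3 = 0  t=0,i=17
  ...#. -> #   bit 2 = 1  t=0,i=5
  ....# -> #   bit 1 = 1  t=3,i=8
  ..... -> .   bit 0 = 0  t=3,i=2
  bits 10011101010110111010110101000110 = 2640031046

2640031046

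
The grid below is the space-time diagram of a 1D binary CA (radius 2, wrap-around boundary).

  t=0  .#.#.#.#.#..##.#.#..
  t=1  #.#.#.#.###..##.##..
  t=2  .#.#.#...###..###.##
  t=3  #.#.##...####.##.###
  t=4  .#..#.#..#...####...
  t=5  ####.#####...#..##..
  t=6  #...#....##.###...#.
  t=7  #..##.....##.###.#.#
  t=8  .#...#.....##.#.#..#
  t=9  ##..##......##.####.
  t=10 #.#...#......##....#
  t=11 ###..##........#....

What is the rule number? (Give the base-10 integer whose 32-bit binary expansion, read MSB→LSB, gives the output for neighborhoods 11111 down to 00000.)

525624980

  [31] ##### => .  t=5,i=7
  [30] ####. => .  t=3,i=11
  [29] ###.# => .  t=2,i=16
  [28] ###.. => #  t=1,i=10
  [27] ##.## => #  t=1,i=15
  [26] ##.#. => #  t=0,i=14
  [25] ##..# => #  t=1,i=11
  [24] ##... => #  t=3,i=6
  [23] #.### => .  t=1,i=8
  [22] #.##. => #  t=1,i=16
  [21] #.#.# => .  t=0,i=3
  [20] #.#.. => #  t=0,i=9
  [19] #..## => .  t=0,i=11
  [18] #..#. => #  t=1,i=19
  [17] #...# => .  t=0,i=19
  [16] #.... => .  t=4,i=18
  [15] .#### => .  t=3,i=10
  [14] .###. => #  t=1,i=9
  [13] .##.# => #  t=0,i=13
  [12] .##.. => .  t=1,i=17
  [11] .#.## => .  t=1,i=7
  [10] .#.#. => #  t=0,i=2
  [9] .#..# => #  t=0,i=10
  [8] .#... => .  t=0,i=18
  [7] ..### => #  t=2,i=9
  [6] ..##. => .  t=0,i=12
  [5] ..#.# => .  t=0,i=1
  [4] ..#.. => #  t=4,i=1
  [3] ...## => .  t=2,i=8
  [2] ...#. => #  t=0,i=0
  [1] ....# => .  t=4,i=19
  [0] ..... => .  t=7,i=7
  bits 00011111010101000110011010010100 = 525624980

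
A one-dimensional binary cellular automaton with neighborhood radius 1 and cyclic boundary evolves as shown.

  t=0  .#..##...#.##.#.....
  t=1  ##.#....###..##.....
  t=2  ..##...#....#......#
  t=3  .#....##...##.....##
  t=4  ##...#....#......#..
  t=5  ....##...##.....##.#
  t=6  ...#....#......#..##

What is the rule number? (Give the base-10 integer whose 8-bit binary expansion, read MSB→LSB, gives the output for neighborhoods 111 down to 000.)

  nb ###: next=.  (t=1,i=9, bit7=0)
  nb ##.: next=.  (t=0,i=5, bit6=0)
  nb #.#: next=#  (t=0,i=10, bit5=1)
  nb #..: next=.  (t=0,i=2, bit4=0)
  nb .##: next=.  (t=0,i=4, bit3=0)
  nb .#.: next=#  (t=0,i=1, bit2=1)
  nb ..#: next=#  (t=0,i=0, bit1=1)
  nb ...: next=.  (t=0,i=7, bit0=0)
  bits 00100110 = 38

38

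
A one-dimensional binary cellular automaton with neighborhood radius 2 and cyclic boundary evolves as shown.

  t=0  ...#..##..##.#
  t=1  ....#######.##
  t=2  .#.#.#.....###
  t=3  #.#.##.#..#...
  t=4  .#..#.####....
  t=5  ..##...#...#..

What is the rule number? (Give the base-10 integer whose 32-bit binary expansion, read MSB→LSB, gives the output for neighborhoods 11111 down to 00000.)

  nb #####: next=.  (t=1,i=6, bit31=0)
  nb ####.: next=.  (t=1,i=9, bit30=0)
  nb ###.#: next=.  (t=1,i=10, bit29=0)
  nb ###..: next=.  (t=4,i=9, bit28=0)
  nb ##.##: next=#  (t=1,i=11, bit27=1)
  nb ##.#.: next=#  (t=0,i=12, bit26=1)
  nb ##..#: next=#  (t=0,i=8, bit25=1)
  nb ##...: next=.  (t=1,i=0, bit24=0)
  nb #.###: next=.  (t=4,i=6, bit23=0)
  nb #.##.: next=#  (t=1,i=12, bit22=1)
  nb #.#.#: next=.  (t=2,i=1, bit21=0)
  nb #.#..: next=#  (t=0,i=13, bit20=1)
  nb #..##: next=#  (t=0,i=5, bit19=1)
  nb #..#.: next=#  (t=3,i=9, bit18=1)
  nb #...#: next=.  (t=0,i=1, bit17=0)
  nb #....: next=#  (t=1,i=1, bit16=1)
  nb .####: next=#  (t=1,i=5, bit15=1)
  nb .###.: next=.  (t=2,i=12, bit14=0)
  nb .##.#: next=.  (t=0,i=11, bit13=0)
  nb .##..: next=#  (t=0,i=7, bit12=1)
  nb .#.##: next=.  (t=3,i=3, bit11=0)
  nb .#.#.: next=#  (t=2,i=2, bit10=1)
  nb .#..#: next=#  (t=0,i=4, bit9=1)
  nb .#...: next=.  (t=0,i=0, bit8=0)
  nb ..###: next=.  (t=1,i=4, bit7=0)
  nb ..##.: next=#  (t=0,i=6, bit6=1)
  nb ..#.#: next=.  (t=3,i=0, bit5=0)
  nb ..#..: next=.  (t=0,i=3, bit4=0)
  nb ...##: next=#  (t=1,i=3, bit3=1)
  nb ...#.: next=.  (t=0,i=2, bit2=0)
  nb ....#: next=.  (t=1,i=2, bit1=0)
  nb .....: next=.  (t=2,i=8, bit0=0)
  bits 00001110010111011001011001001000 = 241014344

241014344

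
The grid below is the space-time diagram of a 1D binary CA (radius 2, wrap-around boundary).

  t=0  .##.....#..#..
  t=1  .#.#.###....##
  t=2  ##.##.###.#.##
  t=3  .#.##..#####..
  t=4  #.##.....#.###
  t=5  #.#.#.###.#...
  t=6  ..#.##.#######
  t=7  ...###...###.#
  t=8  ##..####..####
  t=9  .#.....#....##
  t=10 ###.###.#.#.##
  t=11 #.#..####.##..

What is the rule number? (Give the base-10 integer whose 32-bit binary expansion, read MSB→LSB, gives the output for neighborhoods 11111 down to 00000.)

  #####|#  b31=1 t=3,i=9
  ####.|.  b30=0 t=2,i=0
  ###.#|#  b29=1 t=2,i=1
  ###..|#  b28=1 t=1,i=7
  ##.##|.  b27=0 t=2,i=2
  ##.#.|#  b26=1 t=1,i=0
  ##..#|.  b25=0 t=3,i=5
  ##...|#  b24=1 t=0,i=3
  #.###|.  b23=0 t=1,i=5
  #.##.|#  b22=1 t=2,i=3
  #.#.#|#  b21=1 t=1,i=1
  #.#..|#  b20=1 t=5,i=10
  #..##|.  b19=0 t=3,i=6
  #..#.|.  b18=0 t=0,i=10
  #...#|#  b17=1 t=0,i=13
  #....|.  b16=0 t=0,i=4
  .####|.  b15=0 t=2,i=13
  .###.|#  b14=1 t=1,i=6
  .##.#|#  b13=1 t=1,i=13
  .##..|.  b12=0 t=0,i=2
  .#.##|#  b11=1 t=1,i=4
  .#.#.|.  b10=0 t=1,i=2
  .#..#|.  b9=0 t=0,i=9
  .#...|#  b8=1 t=0,i=12
  ..###|.  b7=0 t=3,i=7
  ..##.|#  b6=1 t=0,i=1
  ..#.#|.  b5=0 t=3,i=1
  ..#..|.  b4=0 t=0,i=8
  ...##|.  b3=0 t=0,i=0
  ...#.|#  b2=1 t=0,i=7
  ....#|#  b1=1 t=0,i=6
  .....|#  b0=1 t=0,i=5
  bits 10110101011100100110100101000111 = 3044174151

3044174151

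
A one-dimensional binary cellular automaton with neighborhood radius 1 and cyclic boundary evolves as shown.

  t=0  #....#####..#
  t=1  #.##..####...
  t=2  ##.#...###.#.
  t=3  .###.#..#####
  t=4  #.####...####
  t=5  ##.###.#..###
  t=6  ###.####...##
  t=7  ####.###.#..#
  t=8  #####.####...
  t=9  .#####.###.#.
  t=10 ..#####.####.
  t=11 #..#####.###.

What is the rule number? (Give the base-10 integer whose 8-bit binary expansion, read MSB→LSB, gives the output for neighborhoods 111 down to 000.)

229

  ###|#  b7=1 t=0,i=6
  ##.|#  b6=1 t=0,i=0
  #.#|#  b5=1 t=1,i=1
  #..|.  b4=0 t=0,i=1
  .##|.  b3=0 t=0,i=5
  .#.|#  b2=1 t=1,i=0
  ..#|.  b1=0 t=0,i=4
  ...|#  b0=1 t=0,i=2
  bits 11100101 = 229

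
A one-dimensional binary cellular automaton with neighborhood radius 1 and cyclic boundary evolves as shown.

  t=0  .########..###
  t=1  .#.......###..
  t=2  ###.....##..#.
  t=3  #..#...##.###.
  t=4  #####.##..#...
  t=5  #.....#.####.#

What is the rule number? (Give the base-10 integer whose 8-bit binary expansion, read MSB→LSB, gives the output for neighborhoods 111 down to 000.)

  ### -> .   bit 7 = 0  t=0,i=2
  ##. -> .   bit 6 = 0  t=0,i=8
  #.# -> .   bit 5 = 0  t=0,i=0
  #.. -> #   bit 4 = 1  t=0,i=9
  .## -> #   bit 3 = 1  t=0,i=1
  .#. -> #   bit 2 = 1  t=1,i=1
  ..# -> #   bit 1 = 1  t=0,i=10
  ... -> .   bit 0 = 0  t=1,i=3
  bits 00011110 = 30

30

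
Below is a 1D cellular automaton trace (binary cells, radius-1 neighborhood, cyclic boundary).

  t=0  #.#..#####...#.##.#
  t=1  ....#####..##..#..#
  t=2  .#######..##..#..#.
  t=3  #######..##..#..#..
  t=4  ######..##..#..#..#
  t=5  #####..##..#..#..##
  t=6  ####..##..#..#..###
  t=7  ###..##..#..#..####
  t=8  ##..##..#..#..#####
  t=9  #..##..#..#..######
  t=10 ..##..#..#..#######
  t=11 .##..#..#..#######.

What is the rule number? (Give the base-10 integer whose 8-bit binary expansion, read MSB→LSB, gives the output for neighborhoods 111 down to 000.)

139

  [7] ### => #  t=0,i=6
  [6] ##. => .  t=0,i=0
  [5] #.# => .  t=0,i=1
  [4] #.. => .  t=0,i=3
  [3] .## => #  t=0,i=5
  [2] .#. => .  t=0,i=2
  [1] ..# => #  t=0,i=4
  [0] ... => #  t=0,i=11
  bits 10001011 = 139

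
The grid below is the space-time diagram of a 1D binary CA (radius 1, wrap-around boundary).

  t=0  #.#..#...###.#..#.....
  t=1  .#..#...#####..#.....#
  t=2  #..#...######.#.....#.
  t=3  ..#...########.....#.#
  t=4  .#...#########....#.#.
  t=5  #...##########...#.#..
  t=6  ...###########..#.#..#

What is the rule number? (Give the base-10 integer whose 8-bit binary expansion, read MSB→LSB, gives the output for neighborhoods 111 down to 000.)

  nb ###: next=#  (t=0,i=10, bit7=1)
  nb ##.: next=#  (t=0,i=11, bit6=1)
  nb #.#: next=#  (t=0,i=1, bit5=1)
  nb #..: next=.  (t=0,i=3, bit4=0)
  nb .##: next=#  (t=0,i=9, bit3=1)
  nb .#.: next=.  (t=0,i=0, bit2=0)
  nb ..#: next=#  (t=0,i=4, bit1=1)
  nb ...: next=.  (t=0,i=7, bit0=0)
  bits 11101010 = 234

234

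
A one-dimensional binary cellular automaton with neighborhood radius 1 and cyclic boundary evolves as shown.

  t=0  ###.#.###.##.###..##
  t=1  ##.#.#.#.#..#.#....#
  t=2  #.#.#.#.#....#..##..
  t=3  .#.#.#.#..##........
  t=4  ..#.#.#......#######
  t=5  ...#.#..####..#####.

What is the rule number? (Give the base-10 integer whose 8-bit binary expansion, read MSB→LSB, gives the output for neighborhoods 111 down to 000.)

161

  nb ###: next=#  (t=0,i=0, bit7=1)
  nb ##.: next=.  (t=0,i=2, bit6=0)
  nb #.#: next=#  (t=0,i=3, bit5=1)
  nb #..: next=.  (t=0,i=16, bit4=0)
  nb .##: next=.  (t=0,i=6, bit3=0)
  nb .#.: next=.  (t=0,i=4, bit2=0)
  nb ..#: next=.  (t=0,i=17, bit1=0)
  nb ...: next=#  (t=1,i=16, bit0=1)
  bits 10100001 = 161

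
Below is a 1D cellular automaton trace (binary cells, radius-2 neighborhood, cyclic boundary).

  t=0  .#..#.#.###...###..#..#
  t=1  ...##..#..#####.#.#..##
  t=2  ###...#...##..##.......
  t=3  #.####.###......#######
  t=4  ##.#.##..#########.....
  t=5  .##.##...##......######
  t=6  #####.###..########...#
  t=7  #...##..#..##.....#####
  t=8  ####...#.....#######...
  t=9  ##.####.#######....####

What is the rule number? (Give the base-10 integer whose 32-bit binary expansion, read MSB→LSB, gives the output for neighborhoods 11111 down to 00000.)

  ##### -> .   bit 31 = 0  t=1,i=12
  ####. -> .   bit 30 = 0  t=1,i=13
  ###.# -> #   bit 29 = 1  t=1,i=14
  ###.. -> #   bit 28 = 1  t=0,i=10
  ##.## -> #   bit 27 = 1  t=3,i=1
  ##.#. -> #   bit 26 = 1  t=1,i=15
  ##..# -> .   bit 25 = 0  t=0,i=17
  ##... -> #   bit 24 = 1  t=0,i=11
  #.### -> .   bit 23 = 0  t=0,i=8
  #.##. -> #   bit 22 = 1  t=4,i=5
  #.#.# -> .   bit 21 = 0  t=0,i=6
  #.#.. -> .   bit 20 = 0  t=0,i=1
  #..## -> .   bit 19 = 0  t=1,i=9
  #..#. -> #   bit 18 = 1  t=0,i=3
  #...# -> #   bit 17 = 1  t=0,i=12
  #.... -> #   bit 16 = 1  t=2,i=17
  .#### -> #   bit 15 = 1  t=1,i=11
  .###. -> .   bit 14 = 0  t=0,i=9
  .##.# -> #   bit 13 = 1  t=4,i=1
  .##.. -> .   bit 12 = 0  t=1,i=4
  .#.## -> #   bit 11 = 1  t=0,i=7
  .#.#. -> .   bit 10 = 0  t=0,i=0
  .#..# -> .   bit 9 = 0  t=0,i=2
  .#... -> #   bit 8 = 1  t=2,i=7
  ..### -> #   bit 7 = 1  t=0,i=14
  ..##. -> .   bit 6 = 0  t=1,i=3
  ..#.# -> #   bit 5 = 1  t=0,i=4
  ..#.. -> .   bit 4 = 0  t=0,i=19
  ...## -> #   bit 3 = 1  t=0,i=13
  ...#. -> #   bit 2 = 1  t=2,i=5
  ....# -> #   bit 1 = 1  t=2,i=21
  ..... -> #   bit 0 = 1  t=2,i=18
  bits 00111101010001111010100110101111 = 1028106671

1028106671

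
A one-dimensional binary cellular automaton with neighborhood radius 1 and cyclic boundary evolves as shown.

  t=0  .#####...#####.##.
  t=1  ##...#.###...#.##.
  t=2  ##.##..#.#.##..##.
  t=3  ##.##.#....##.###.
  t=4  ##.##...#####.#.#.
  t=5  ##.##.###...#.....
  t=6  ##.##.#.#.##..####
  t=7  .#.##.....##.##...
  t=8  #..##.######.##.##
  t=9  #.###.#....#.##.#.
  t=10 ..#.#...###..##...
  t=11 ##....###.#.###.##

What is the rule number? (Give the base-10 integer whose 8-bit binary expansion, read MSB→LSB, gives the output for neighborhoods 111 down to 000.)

75

  ### -> .   bit 7 = 0  t=0,i=2
  ##. -> #   bit 6 = 1  t=0,i=5
  #.# -> .   bit 5 = 0  t=0,i=14
  #.. -> .   bit 4 = 0  t=0,i=6
  .## -> #   bit 3 = 1  t=0,i=1
  .#. -> .   bit 2 = 0  t=1,i=5
  ..# -> #   bit 1 = 1  t=0,i=0
  ... -> #   bit 0 = 1  t=0,i=7
  bits 01001011 = 75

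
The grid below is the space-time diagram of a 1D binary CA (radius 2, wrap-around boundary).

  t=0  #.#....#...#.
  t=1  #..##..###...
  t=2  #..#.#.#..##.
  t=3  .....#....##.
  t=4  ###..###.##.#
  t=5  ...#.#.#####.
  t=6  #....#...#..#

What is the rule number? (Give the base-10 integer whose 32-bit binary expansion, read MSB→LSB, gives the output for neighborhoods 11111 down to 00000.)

2875400665

  #####|#  b31=1 t=5,i=9
  ####.|.  b30=0 t=4,i=1
  ###.#|#  b29=1 t=4,i=7
  ###..|.  b28=0 t=1,i=9
  ##.##|#  b27=1 t=4,i=8
  ##.#.|.  b26=0 t=2,i=12
  ##..#|#  b25=1 t=1,i=5
  ##...|#  b24=1 t=1,i=10
  #.###|.  b23=0 t=4,i=12
  #.##.|#  b22=1 t=4,i=9
  #.#.#|#  b21=1 t=0,i=0
  #.#..|.  b20=0 t=0,i=2
  #..##|.  b19=0 t=1,i=2
  #..#.|.  b18=0 t=2,i=2
  #...#|#  b17=1 t=0,i=9
  #....|#  b16=1 t=0,i=4
  .####|.  b15=0 t=4,i=0
  .###.|.  b14=0 t=1,i=8
  .##.#|#  b13=1 t=2,i=11
  .##..|.  b12=0 t=1,i=4
  .#.##|.  b11=0 t=5,i=6
  .#.#.|.  b10=0 t=0,i=1
  .#..#|.  b9=0 t=1,i=1
  .#...|#  b8=1 t=0,i=3
  ..###|#  b7=1 t=1,i=7
  ..##.|#  b6=1 t=1,i=3
  ..#.#|.  b5=0 t=0,i=11
  ..#..|#  b4=1 t=0,i=7
  ...##|#  b3=1 t=3,i=9
  ...#.|.  b2=0 t=0,i=6
  ....#|.  b1=0 t=0,i=5
  .....|#  b0=1 t=3,i=1
  bits 10101011011000110010000111011001 = 2875400665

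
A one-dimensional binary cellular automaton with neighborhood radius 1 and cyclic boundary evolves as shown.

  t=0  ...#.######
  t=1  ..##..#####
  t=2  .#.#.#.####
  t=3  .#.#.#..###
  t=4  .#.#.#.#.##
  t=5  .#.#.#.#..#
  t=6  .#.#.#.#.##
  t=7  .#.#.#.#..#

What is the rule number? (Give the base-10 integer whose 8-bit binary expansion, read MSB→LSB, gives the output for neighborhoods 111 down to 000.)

198

  ###|#  b7=1 t=0,i=6
  ##.|#  b6=1 t=0,i=10
  #.#|.  b5=0 t=0,i=4
  #..|.  b4=0 t=0,i=0
  .##|.  b3=0 t=0,i=5
  .#.|#  b2=1 t=0,i=3
  ..#|#  b1=1 t=0,i=2
  ...|.  b0=0 t=0,i=1
  bits 11000110 = 198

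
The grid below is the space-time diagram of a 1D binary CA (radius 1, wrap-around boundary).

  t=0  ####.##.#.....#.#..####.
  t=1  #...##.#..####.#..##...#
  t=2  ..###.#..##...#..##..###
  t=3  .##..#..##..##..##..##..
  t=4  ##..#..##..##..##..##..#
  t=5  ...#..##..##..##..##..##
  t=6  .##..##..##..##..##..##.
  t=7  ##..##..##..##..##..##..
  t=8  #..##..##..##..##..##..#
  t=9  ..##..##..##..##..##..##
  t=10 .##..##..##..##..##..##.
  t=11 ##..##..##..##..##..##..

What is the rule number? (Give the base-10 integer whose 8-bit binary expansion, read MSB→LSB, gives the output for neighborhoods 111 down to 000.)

43

  ###|.  b7=0 t=0,i=1
  ##.|.  b6=0 t=0,i=3
  #.#|#  b5=1 t=0,i=4
  #..|.  b4=0 t=0,i=9
  .##|#  b3=1 t=0,i=0
  .#.|.  b2=0 t=0,i=8
  ..#|#  b1=1 t=0,i=13
  ...|#  b0=1 t=0,i=10
  bits 00101011 = 43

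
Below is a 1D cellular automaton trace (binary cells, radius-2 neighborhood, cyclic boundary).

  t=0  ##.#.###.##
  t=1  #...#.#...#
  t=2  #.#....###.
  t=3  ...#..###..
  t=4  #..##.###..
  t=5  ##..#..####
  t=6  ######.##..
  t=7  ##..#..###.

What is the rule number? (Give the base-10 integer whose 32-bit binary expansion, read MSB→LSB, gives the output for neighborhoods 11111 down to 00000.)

  ##### -> .   bit 31 = 0  t=5,i=9
  ####. -> #   bit 30 = 1  t=0,i=0
  ###.# -> .   bit 29 = 0  t=0,i=1
  ###.. -> #   bit 28 = 1  t=3,i=8
  ##.## -> .   bit 27 = 0  t=0,i=8
  ##.#. -> .   bit 26 = 0  t=0,i=2
  ##..# -> #   bit 25 = 1  t=4,i=9
  ##... -> .   bit 24 = 0  t=1,i=1
  #.### -> .   bit 23 = 0  t=0,i=5
  #.##. -> #   bit 22 = 1  t=6,i=7
  #.#.# -> .   bit 21 = 0  t=0,i=3
  #.#.. -> .   bit 20 = 0  t=1,i=6
  #..## -> .   bit 19 = 0  t=3,i=5
  #..#. -> #   bit 18 = 1  t=4,i=10
  #...# -> #   bit 17 = 1  t=1,i=2
  #.... -> .   bit 16 = 0  t=2,i=4
  .#### -> #   bit 15 = 1  t=0,i=10
  .###. -> #   bit 14 = 1  t=0,i=6
  .##.# -> #   bit 13 = 1  t=4,i=4
  .##.. -> #   bit 12 = 1  t=1,i=0
  .#.## -> #   bit 11 = 1  t=0,i=4
  .#.#. -> .   bit 10 = 0  t=1,i=5
  .#..# -> #   bit 9 = 1  t=3,i=4
  .#... -> #   bit 8 = 1  t=1,i=7
  ..### -> #   bit 7 = 1  t=2,i=7
  ..##. -> .   bit 6 = 0  t=1,i=10
  ..#.# -> .   bit 5 = 0  t=1,i=4
  ..#.. -> #   bit 4 = 1  t=3,i=3
  ...## -> #   bit 3 = 1  t=1,i=9
  ...#. -> .   bit 2 = 0  t=1,i=3
  ....# -> .   bit 1 = 0  t=2,i=5
  ..... -> #   bit 0 = 1  t=3,i=0
  bits 01010010010001101111101110011001 = 1380383641

1380383641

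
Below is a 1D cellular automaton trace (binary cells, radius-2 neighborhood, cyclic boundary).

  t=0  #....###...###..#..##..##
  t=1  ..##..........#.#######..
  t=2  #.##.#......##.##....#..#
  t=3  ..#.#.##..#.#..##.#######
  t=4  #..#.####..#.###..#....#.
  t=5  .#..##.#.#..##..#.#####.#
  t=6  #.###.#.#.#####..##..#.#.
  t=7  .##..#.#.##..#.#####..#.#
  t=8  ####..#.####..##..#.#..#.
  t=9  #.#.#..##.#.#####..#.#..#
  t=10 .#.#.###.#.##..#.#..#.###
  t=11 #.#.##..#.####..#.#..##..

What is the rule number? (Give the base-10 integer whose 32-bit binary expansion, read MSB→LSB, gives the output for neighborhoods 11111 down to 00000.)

1187585878

  [31] ##### => .  t=1,i=18
  [30] ####. => #  t=1,i=21
  [29] ###.# => .  t=5,i=22
  [28] ###.. => .  t=0,i=0
  [27] ##.## => .  t=2,i=1
  [26] ##.#. => #  t=2,i=4
  [25] ##..# => #  t=0,i=14
  [24] ##... => .  t=0,i=1
  [23] #.### => #  t=1,i=16
  [22] #.##. => #  t=2,i=2
  [21] #.#.# => .  t=3,i=4
  [20] #.#.. => .  t=2,i=5
  [19] #..## => #  t=0,i=18
  [18] #..#. => .  t=0,i=15
  [17] #...# => .  t=0,i=9
  [16] #.... => #  t=0,i=2
  [15] .#### => .  t=1,i=17
  [14] .###. => .  t=0,i=6
  [13] .##.# => .  t=2,i=0
  [12] .##.. => #  t=0,i=20
  [11] .#.## => #  t=1,i=15
  [10] .#.#. => #  t=3,i=3
  [9] .#..# => #  t=0,i=17
  [8] .#... => #  t=2,i=6
  [7] ..### => .  t=0,i=5
  [6] ..##. => #  t=0,i=19
  [5] ..#.# => .  t=1,i=14
  [4] ..#.. => #  t=0,i=16
  [3] ...## => .  t=0,i=4
  [2] ...#. => #  t=1,i=13
  [1] ....# => #  t=0,i=3
  [0] ..... => .  t=1,i=6
  bits 01000110110010010001111101010110 = 1187585878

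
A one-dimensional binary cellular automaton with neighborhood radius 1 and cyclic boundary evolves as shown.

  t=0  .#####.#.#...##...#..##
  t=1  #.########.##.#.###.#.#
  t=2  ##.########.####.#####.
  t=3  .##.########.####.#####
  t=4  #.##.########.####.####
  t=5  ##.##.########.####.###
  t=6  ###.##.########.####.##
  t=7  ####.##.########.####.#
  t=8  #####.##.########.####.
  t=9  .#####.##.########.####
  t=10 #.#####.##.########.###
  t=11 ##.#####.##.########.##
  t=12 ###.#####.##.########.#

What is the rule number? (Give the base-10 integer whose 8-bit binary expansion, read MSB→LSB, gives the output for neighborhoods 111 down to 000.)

  ###|#  b7=1 t=0,i=2
  ##.|#  b6=1 t=0,i=5
  #.#|#  b5=1 t=0,i=0
  #..|.  b4=0 t=0,i=10
  .##|.  b3=0 t=0,i=1
  .#.|#  b2=1 t=0,i=7
  ..#|#  b1=1 t=0,i=12
  ...|#  b0=1 t=0,i=11
  bits 11100111 = 231

231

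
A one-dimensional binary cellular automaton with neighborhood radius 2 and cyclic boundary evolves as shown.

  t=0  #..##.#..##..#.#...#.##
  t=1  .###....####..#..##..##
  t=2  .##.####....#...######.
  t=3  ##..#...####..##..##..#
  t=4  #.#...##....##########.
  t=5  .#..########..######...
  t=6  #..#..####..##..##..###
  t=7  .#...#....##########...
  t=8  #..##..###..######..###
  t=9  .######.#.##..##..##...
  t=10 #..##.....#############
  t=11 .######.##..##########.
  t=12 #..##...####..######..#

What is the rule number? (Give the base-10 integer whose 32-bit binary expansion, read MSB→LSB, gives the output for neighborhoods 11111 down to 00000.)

  #####|#  b31=1 t=2,i=18
  ####.|.  b30=0 t=1,i=10
  ###.#|.  b29=0 t=4,i=21
  ###..|.  b28=0 t=0,i=0
  ##.##|.  b27=0 t=1,i=0
  ##.#.|.  b26=0 t=0,i=5
  ##..#|#  b25=1 t=0,i=1
  ##...|#  b24=1 t=1,i=4
  #.###|#  b23=1 t=0,i=21
  #.##.|#  b22=1 t=9,i=10
  #.#.#|.  b21=0 t=4,i=0
  #.#..|.  b20=0 t=0,i=6
  #..##|#  b19=1 t=0,i=2
  #..#.|.  b18=0 t=0,i=12
  #...#|#  b17=1 t=0,i=17
  #....|#  b16=1 t=1,i=5
  .####|.  b15=0 t=1,i=9
  .###.|#  b14=1 t=0,i=22
  .##.#|.  b13=0 t=0,i=4
  .##..|#  b12=1 t=0,i=10
  .#.##|.  b11=0 t=0,i=20
  .#.#.|#  b10=1 t=0,i=14
  .#..#|.  b9=0 t=0,i=7
  .#...|.  b8=0 t=0,i=16
  ..###|.  b7=0 t=1,i=8
  ..##.|#  b6=1 t=0,i=3
  ..#.#|.  b5=0 t=0,i=13
  ..#..|.  b4=0 t=1,i=14
  ...##|#  b3=1 t=1,i=7
  ...#.|#  b2=1 t=0,i=18
  ....#|#  b1=1 t=1,i=6
  .....|.  b0=0 t=10,i=7
  bits 10000011110010110101010001001110 = 2211140686

2211140686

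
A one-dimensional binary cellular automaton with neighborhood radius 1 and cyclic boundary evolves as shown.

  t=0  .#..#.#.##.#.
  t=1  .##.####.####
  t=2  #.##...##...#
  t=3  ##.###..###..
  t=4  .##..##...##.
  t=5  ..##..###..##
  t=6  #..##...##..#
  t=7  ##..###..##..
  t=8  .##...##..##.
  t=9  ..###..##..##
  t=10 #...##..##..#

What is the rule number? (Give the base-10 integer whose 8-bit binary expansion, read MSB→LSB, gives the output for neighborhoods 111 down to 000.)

  ### -> .   bit 7 = 0  t=1,i=5
  ##. -> #   bit 6 = 1  t=0,i=9
  #.# -> #   bit 5 = 1  t=0,i=5
  #.. -> #   bit 4 = 1  t=0,i=2
  .## -> .   bit 3 = 0  t=0,i=8
  .#. -> #   bit 2 = 1  t=0,i=1
  ..# -> .   bit 1 = 0  t=0,i=0
  ... -> #   bit 0 = 1  t=2,i=5
  bits 01110101 = 117

117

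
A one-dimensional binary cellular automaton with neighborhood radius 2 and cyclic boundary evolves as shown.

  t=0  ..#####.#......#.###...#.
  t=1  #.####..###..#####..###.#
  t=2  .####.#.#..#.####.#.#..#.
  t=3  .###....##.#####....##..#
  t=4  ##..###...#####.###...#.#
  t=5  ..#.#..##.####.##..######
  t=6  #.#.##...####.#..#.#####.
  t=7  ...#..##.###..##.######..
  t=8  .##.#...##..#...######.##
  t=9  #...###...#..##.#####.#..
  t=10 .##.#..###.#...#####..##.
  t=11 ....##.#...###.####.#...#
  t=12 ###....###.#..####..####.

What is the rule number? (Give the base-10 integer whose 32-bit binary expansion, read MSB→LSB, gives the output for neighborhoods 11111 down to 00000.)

3415444390

  nb #####: next=#  (t=0,i=4, bit31=1)
  nb ####.: next=#  (t=0,i=5, bit30=1)
  nb ###.#: next=.  (t=0,i=6, bit29=0)
  nb ###..: next=.  (t=0,i=19, bit28=0)
  nb ##.##: next=#  (t=1,i=1, bit27=1)
  nb ##.#.: next=.  (t=0,i=7, bit26=0)
  nb ##..#: next=#  (t=1,i=6, bit25=1)
  nb ##...: next=#  (t=0,i=20, bit24=1)
  nb #.###: next=#  (t=0,i=17, bit23=1)
  nb #.##.: next=.  (t=1,i=24, bit22=0)
  nb #.#.#: next=.  (t=2,i=6, bit21=0)
  nb #.#..: next=#  (t=0,i=8, bit20=1)
  nb #..##: next=.  (t=1,i=7, bit19=0)
  nb #..#.: next=.  (t=2,i=10, bit18=0)
  nb #...#: next=#  (t=0,i=0, bit17=1)
  nb #....: next=#  (t=0,i=10, bit16=1)
  nb .####: next=#  (t=0,i=3, bit15=1)
  nb .###.: next=.  (t=0,i=18, bit14=0)
  nb .##.#: next=.  (t=1,i=0, bit13=0)
  nb .##..: next=.  (t=3,i=21, bit12=0)
  nb .#.##: next=#  (t=0,i=16, bit11=1)
  nb .#.#.: next=.  (t=2,i=7, bit10=0)
  nb .#..#: next=#  (t=2,i=9, bit9=1)
  nb .#...: next=#  (t=0,i=9, bit8=1)
  nb ..###: next=#  (t=0,i=2, bit7=1)
  nb ..##.: next=.  (t=3,i=8, bit6=0)
  nb ..#.#: next=#  (t=0,i=15, bit5=1)
  nb ..#..: next=.  (t=0,i=23, bit4=0)
  nb ...##: next=.  (t=0,i=1, bit3=0)
  nb ...#.: next=#  (t=0,i=14, bit2=1)
  nb ....#: next=#  (t=0,i=13, bit1=1)
  nb .....: next=.  (t=0,i=11, bit0=0)
  bits 11001011100100111000101110100110 = 3415444390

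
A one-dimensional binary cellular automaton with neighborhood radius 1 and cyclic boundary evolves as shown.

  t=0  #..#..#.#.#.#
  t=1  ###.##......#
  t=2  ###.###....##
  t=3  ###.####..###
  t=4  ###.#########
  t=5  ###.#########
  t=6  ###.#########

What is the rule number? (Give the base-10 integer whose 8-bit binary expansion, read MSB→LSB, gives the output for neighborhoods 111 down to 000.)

  nb ###: next=#  (t=1,i=0, bit7=1)
  nb ##.: next=#  (t=0,i=0, bit6=1)
  nb #.#: next=.  (t=0,i=7, bit5=0)
  nb #..: next=#  (t=0,i=1, bit4=1)
  nb .##: next=#  (t=0,i=12, bit3=1)
  nb .#.: next=.  (t=0,i=3, bit2=0)
  nb ..#: next=#  (t=0,i=2, bit1=1)
  nb ...: next=.  (t=1,i=7, bit0=0)
  bits 11011010 = 218

218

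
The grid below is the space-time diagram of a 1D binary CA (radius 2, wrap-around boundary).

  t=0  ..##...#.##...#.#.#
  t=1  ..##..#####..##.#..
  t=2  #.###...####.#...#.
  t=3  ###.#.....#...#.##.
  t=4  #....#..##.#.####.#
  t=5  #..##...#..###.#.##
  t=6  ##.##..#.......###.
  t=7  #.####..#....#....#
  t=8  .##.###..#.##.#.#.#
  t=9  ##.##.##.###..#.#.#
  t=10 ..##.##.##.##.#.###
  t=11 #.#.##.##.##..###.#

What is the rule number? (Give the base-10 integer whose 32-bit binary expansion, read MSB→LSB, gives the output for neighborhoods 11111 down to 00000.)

  [31] ##### => #  t=1,i=8
  [30] ####. => #  t=1,i=9
  [29] ###.# => .  t=2,i=11
  [28] ###.. => #  t=1,i=10
  [27] ##.## => #  t=3,i=18
  [26] ##.#. => .  t=1,i=15
  [25] ##..# => #  t=1,i=4
  [24] ##... => .  t=0,i=4
  [23] #.### => #  t=2,i=2
  [22] #.##. => #  t=0,i=9
  [21] #.#.# => #  t=0,i=16
  [20] #.#.. => .  t=0,i=18
  [19] #..## => .  t=0,i=1
  [18] #..#. => .  t=6,i=6
  [17] #...# => .  t=0,i=5
  [16] #.... => .  t=1,i=18
  [15] .#### => .  t=1,i=7
  [14] .###. => .  t=2,i=3
  [13] .##.# => .  t=1,i=14
  [12] .##.. => #  t=0,i=3
  [11] .#.## => #  t=0,i=8
  [10] .#.#. => .  t=0,i=15
  [9] .#..# => .  t=0,i=0
  [8] .#... => #  t=1,i=17
  [7] ..### => .  t=1,i=6
  [6] ..##. => #  t=0,i=2
  [5] ..#.# => #  t=0,i=7
  [4] ..#.. => .  t=3,i=10
  [3] ...## => .  t=1,i=1
  [2] ...#. => #  t=0,i=6
  [1] ....# => #  t=1,i=0
  [0] ..... => .  t=3,i=7
  bits 11011010111000000001100101100110 = 3672119654

3672119654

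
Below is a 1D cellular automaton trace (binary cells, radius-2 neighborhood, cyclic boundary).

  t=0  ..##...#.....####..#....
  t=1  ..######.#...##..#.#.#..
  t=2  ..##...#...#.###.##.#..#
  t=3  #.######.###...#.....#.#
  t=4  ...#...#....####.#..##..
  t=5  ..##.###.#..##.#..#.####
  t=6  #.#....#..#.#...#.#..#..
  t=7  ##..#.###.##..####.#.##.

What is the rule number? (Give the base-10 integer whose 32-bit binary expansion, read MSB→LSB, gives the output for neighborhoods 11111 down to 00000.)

  nb #####: next=.  (t=1,i=4, bit31=0)
  nb ####.: next=.  (t=0,i=15, bit30=0)
  nb ###.#: next=#  (t=1,i=7, bit29=1)
  nb ###..: next=.  (t=0,i=16, bit28=0)
  nb ##.##: next=.  (t=2,i=16, bit27=0)
  nb ##.#.: next=.  (t=1,i=8, bit26=0)
  nb ##..#: next=#  (t=0,i=17, bit25=1)
  nb ##...: next=#  (t=0,i=4, bit24=1)
  nb #.###: next=.  (t=2,i=13, bit23=0)
  nb #.##.: next=.  (t=2,i=17, bit22=0)
  nb #.#.#: next=.  (t=1,i=19, bit21=0)
  nb #.#..: next=.  (t=1,i=9, bit20=0)
  nb #..##: next=.  (t=2,i=1, bit19=0)
  nb #..#.: next=.  (t=0,i=18, bit18=0)
  nb #...#: next=#  (t=0,i=5, bit17=1)
  nb #....: next=#  (t=0,i=9, bit16=1)
  nb .####: next=#  (t=0,i=14, bit15=1)
  nb .###.: next=.  (t=2,i=14, bit14=0)
  nb .##.#: next=.  (t=2,i=18, bit13=0)
  nb .##..: next=#  (t=0,i=3, bit12=1)
  nb .#.##: next=.  (t=2,i=12, bit11=0)
  nb .#.#.: next=#  (t=1,i=18, bit10=1)
  nb .#..#: next=#  (t=2,i=0, bit9=1)
  nb .#...: next=.  (t=0,i=8, bit8=0)
  nb ..###: next=#  (t=0,i=13, bit7=1)
  nb ..##.: next=#  (t=0,i=2, bit6=1)
  nb ..#.#: next=#  (t=1,i=17, bit5=1)
  nb ..#..: next=#  (t=0,i=7, bit4=1)
  nb ...##: next=.  (t=0,i=1, bit3=0)
  nb ...#.: next=#  (t=0,i=6, bit2=1)
  nb ....#: next=.  (t=0,i=0, bit1=0)
  nb .....: next=.  (t=0,i=10, bit0=0)
  bits 00100011000000111001011011110100 = 587437812

587437812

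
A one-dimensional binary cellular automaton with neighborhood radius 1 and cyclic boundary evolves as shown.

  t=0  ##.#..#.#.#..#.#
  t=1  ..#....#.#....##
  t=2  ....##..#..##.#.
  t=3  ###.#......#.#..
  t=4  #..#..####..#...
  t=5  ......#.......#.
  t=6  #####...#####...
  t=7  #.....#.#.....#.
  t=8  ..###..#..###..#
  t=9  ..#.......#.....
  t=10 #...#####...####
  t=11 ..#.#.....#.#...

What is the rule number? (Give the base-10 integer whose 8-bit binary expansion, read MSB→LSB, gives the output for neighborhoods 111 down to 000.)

  nb ###: next=.  (t=0,i=0, bit7=0)
  nb ##.: next=.  (t=0,i=1, bit6=0)
  nb #.#: next=#  (t=0,i=2, bit5=1)
  nb #..: next=.  (t=0,i=4, bit4=0)
  nb .##: next=#  (t=0,i=15, bit3=1)
  nb .#.: next=.  (t=0,i=3, bit2=0)
  nb ..#: next=.  (t=0,i=5, bit1=0)
  nb ...: next=#  (t=1,i=4, bit0=1)
  bits 00101001 = 41

41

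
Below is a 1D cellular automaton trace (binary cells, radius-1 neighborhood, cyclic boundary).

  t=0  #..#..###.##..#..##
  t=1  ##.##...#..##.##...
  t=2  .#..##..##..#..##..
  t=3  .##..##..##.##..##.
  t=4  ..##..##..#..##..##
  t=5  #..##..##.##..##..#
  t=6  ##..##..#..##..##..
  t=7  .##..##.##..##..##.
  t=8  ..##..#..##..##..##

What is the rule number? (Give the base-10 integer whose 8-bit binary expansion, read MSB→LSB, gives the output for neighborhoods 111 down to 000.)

  [7] ### => .  t=0,i=7
  [6] ##. => #  t=0,i=0
  [5] #.# => .  t=0,i=9
  [4] #.. => #  t=0,i=1
  [3] .## => .  t=0,i=6
  [2] .#. => #  t=0,i=3
  [1] ..# => .  t=0,i=2
  [0] ... => .  t=1,i=6
  bits 01010100 = 84

84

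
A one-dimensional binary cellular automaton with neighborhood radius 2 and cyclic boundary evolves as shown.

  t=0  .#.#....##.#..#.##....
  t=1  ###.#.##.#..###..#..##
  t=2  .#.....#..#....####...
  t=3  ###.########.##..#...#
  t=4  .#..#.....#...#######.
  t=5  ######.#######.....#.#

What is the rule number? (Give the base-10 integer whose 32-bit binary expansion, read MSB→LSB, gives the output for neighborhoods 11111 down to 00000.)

1116092223

  #####|.  b31=0 t=1,i=0
  ####.|#  b30=1 t=1,i=1
  ###.#|.  b29=0 t=1,i=2
  ###..|.  b28=0 t=1,i=14
  ##.##|.  b27=0 t=3,i=3
  ##.#.|.  b26=0 t=0,i=10
  ##..#|#  b25=1 t=1,i=15
  ##...|.  b24=0 t=0,i=18
  #.###|#  b23=1 t=3,i=4
  #.##.|.  b22=0 t=0,i=16
  #.#.#|.  b21=0 t=1,i=4
  #.#..|.  b20=0 t=0,i=3
  #..##|.  b19=0 t=1,i=11
  #..#.|#  b18=1 t=0,i=13
  #...#|#  b17=1 t=3,i=19
  #....|.  b16=0 t=0,i=5
  .####|.  b15=0 t=1,i=21
  .###.|.  b14=0 t=1,i=13
  .##.#|#  b13=1 t=0,i=9
  .##..|#  b12=1 t=0,i=17
  .#.##|.  b11=0 t=0,i=15
  .#.#.|#  b10=1 t=0,i=2
  .#..#|#  b9=1 t=0,i=12
  .#...|#  b8=1 t=0,i=4
  ..###|.  b7=0 t=1,i=12
  ..##.|.  b6=0 t=0,i=8
  ..#.#|#  b5=1 t=0,i=1
  ..#..|#  b4=1 t=1,i=17
  ...##|#  b3=1 t=0,i=7
  ...#.|#  b2=1 t=0,i=0
  ....#|#  b1=1 t=0,i=6
  .....|#  b0=1 t=0,i=20
  bits 01000010100001100011011100111111 = 1116092223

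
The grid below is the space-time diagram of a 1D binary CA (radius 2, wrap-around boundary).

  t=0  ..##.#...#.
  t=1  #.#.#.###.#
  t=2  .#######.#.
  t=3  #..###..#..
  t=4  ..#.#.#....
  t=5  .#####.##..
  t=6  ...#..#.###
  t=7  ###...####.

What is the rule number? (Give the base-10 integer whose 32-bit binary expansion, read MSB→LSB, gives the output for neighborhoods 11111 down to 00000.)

2410372452

  ##### -> #   bit 31 = 1  t=2,i=3
  ####. -> .   bit 30 = 0  t=2,i=6
  ###.# -> .   bit 29 = 0  t=1,i=8
  ###.. -> .   bit 28 = 0  t=3,i=5
  ##.## -> #   bit 27 = 1  t=1,i=9
  ##.#. -> #   bit 26 = 1  t=0,i=4
  ##..# -> #   bit 25 = 1  t=3,i=6
  ##... -> #   bit 24 = 1  t=5,i=9
  #.### -> #   bit 23 = 1  t=1,i=6
  #.##. -> .   bit 22 = 0  t=1,i=10
  #.#.# -> #   bit 21 = 1  t=1,i=2
  #.#.. -> .   bit 20 = 0  t=0,i=5
  #..## -> #   bit 19 = 1  t=2,i=0
  #..#. -> .   bit 18 = 0  t=3,i=7
  #...# -> #   bit 17 = 1  t=0,i=0
  #.... -> #   bit 16 = 1  t=4,i=8
  .#### -> .   bit 15 = 0  t=2,i=2
  .###. -> #   bit 14 = 1  t=1,i=7
  .##.# -> .   bit 13 = 0  t=0,i=3
  .##.. -> #   bit 12 = 1  t=5,i=8
  .#.## -> #   bit 11 = 1  t=1,i=5
  .#.#. -> #   bit 10 = 1  t=1,i=3
  .#..# -> .   bit 9 = 0  t=2,i=10
  .#... -> #   bit 8 = 1  t=0,i=6
  ..### -> .   bit 7 = 0  t=2,i=1
  ..##. -> #   bit 6 = 1  t=0,i=2
  ..#.# -> #   bit 5 = 1  t=4,i=2
  ..#.. -> .   bit 4 = 0  t=0,i=9
  ...## -> .   bit 3 = 0  t=0,i=1
  ...#. -> #   bit 2 = 1  t=0,i=8
  ....# -> .   bit 1 = 0  t=4,i=0
  ..... -> .   bit 0 = 0  t=4,i=9
  bits 10001111101010110101110101100100 = 2410372452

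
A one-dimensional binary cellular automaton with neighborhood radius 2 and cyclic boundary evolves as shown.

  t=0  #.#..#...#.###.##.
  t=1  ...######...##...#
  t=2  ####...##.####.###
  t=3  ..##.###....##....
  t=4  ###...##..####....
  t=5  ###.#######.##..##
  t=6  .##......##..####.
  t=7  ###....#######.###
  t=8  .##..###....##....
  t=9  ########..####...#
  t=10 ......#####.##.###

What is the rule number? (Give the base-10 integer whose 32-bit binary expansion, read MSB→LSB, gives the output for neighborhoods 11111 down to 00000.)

  #####|.  b31=0 t=1,i=5
  ####.|#  b30=1 t=1,i=7
  ###.#|#  b29=1 t=0,i=13
  ###..|#  b28=1 t=1,i=8
  ##.##|.  b27=0 t=0,i=14
  ##.#.|#  b26=1 t=0,i=17
  ##..#|#  b25=1 t=4,i=8
  ##...|.  b24=0 t=1,i=9
  #.###|.  b23=0 t=0,i=11
  #.##.|.  b22=0 t=0,i=15
  #.#.#|.  b21=0 t=0,i=0
  #.#..|.  b20=0 t=0,i=2
  #..##|#  b19=1 t=4,i=9
  #..#.|#  b18=1 t=0,i=4
  #...#|#  b17=1 t=0,i=7
  #....|.  b16=0 t=3,i=9
  .####|.  b15=0 t=1,i=4
  .###.|#  b14=1 t=0,i=12
  .##.#|.  b13=0 t=0,i=16
  .##..|#  b12=1 t=1,i=13
  .#.##|.  b11=0 t=0,i=10
  .#.#.|.  b10=0 t=0,i=1
  .#..#|#  b9=1 t=0,i=3
  .#...|#  b8=1 t=0,i=6
  ..###|#  b7=1 t=1,i=3
  ..##.|#  b6=1 t=1,i=12
  ..#.#|.  b5=0 t=0,i=9
  ..#..|#  b4=1 t=0,i=5
  ...##|#  b3=1 t=1,i=2
  ...#.|#  b2=1 t=0,i=8
  ....#|#  b1=1 t=3,i=0
  .....|.  b0=0 t=3,i=16
  bits 01110110000011100101001111011110 = 1980650462

1980650462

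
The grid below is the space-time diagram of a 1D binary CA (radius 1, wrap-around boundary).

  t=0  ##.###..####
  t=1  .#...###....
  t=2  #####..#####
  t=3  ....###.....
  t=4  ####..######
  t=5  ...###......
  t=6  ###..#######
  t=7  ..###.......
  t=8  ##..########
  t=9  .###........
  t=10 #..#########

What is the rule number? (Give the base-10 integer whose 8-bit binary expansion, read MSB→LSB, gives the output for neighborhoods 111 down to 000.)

87

  [7] ### => .  t=0,i=0
  [6] ##. => #  t=0,i=1
  [5] #.# => .  t=0,i=2
  [4] #.. => #  t=0,i=6
  [3] .## => .  t=0,i=3
  [2] .#. => #  t=1,i=1
  [1] ..# => #  t=0,i=7
  [0] ... => #  t=1,i=3
  bits 01010111 = 87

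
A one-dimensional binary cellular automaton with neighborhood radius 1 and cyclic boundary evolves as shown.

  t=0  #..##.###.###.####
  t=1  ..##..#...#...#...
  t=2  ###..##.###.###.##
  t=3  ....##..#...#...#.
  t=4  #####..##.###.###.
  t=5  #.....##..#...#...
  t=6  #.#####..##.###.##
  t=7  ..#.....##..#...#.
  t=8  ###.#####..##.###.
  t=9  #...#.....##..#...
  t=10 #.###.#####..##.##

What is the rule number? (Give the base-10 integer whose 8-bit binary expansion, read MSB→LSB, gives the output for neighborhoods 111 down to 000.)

  [7] ### => .  t=0,i=7
  [6] ##. => .  t=0,i=0
  [5] #.# => .  t=0,i=5
  [4] #.. => .  t=0,i=1
  [3] .## => #  t=0,i=3
  [2] .#. => #  t=1,i=6
  [1] ..# => #  t=0,i=2
  [0] ... => #  t=1,i=0
  bits 00001111 = 15

15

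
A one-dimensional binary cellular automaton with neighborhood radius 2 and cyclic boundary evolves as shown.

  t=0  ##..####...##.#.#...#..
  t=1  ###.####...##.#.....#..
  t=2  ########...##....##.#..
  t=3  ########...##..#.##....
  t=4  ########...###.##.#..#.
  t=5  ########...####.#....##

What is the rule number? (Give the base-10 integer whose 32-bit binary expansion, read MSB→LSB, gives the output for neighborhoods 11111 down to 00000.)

4204853491

  nb #####: next=#  (t=2,i=2, bit31=1)
  nb ####.: next=#  (t=0,i=6, bit30=1)
  nb ###.#: next=#  (t=1,i=2, bit29=1)
  nb ###..: next=#  (t=0,i=7, bit28=1)
  nb ##.##: next=#  (t=1,i=3, bit27=1)
  nb ##.#.: next=.  (t=0,i=13, bit26=0)
  nb ##..#: next=#  (t=0,i=2, bit25=1)
  nb ##...: next=.  (t=0,i=8, bit24=0)
  nb #.###: next=#  (t=1,i=4, bit23=1)
  nb #.##.: next=.  (t=3,i=17, bit22=0)
  nb #.#.#: next=#  (t=0,i=14, bit21=1)
  nb #.#..: next=.  (t=0,i=16, bit20=0)
  nb #..##: next=.  (t=0,i=3, bit19=0)
  nb #..#.: next=.  (t=3,i=14, bit18=0)
  nb #...#: next=.  (t=0,i=9, bit17=0)
  nb #....: next=.  (t=1,i=16, bit16=0)
  nb .####: next=#  (t=0,i=5, bit15=1)
  nb .###.: next=#  (t=1,i=1, bit14=1)
  nb .##.#: next=#  (t=0,i=12, bit13=1)
  nb .##..: next=#  (t=0,i=1, bit12=1)
  nb .#.##: next=#  (t=3,i=16, bit11=1)
  nb .#.#.: next=.  (t=0,i=15, bit10=0)
  nb .#..#: next=.  (t=0,i=21, bit9=0)
  nb .#...: next=.  (t=0,i=17, bit8=0)
  nb ..###: next=#  (t=0,i=4, bit7=1)
  nb ..##.: next=#  (t=0,i=0, bit6=1)
  nb ..#.#: next=#  (t=3,i=15, bit5=1)
  nb ..#..: next=#  (t=0,i=20, bit4=1)
  nb ...##: next=.  (t=0,i=10, bit3=0)
  nb ...#.: next=.  (t=0,i=19, bit2=0)
  nb ....#: next=#  (t=1,i=18, bit1=1)
  nb .....: next=#  (t=1,i=17, bit0=1)
  bits 11111010101000001111100011110011 = 4204853491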